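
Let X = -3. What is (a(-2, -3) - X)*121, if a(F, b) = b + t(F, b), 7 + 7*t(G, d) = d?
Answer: -1210/7 ≈ -172.86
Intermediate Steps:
t(G, d) = -1 + d/7
a(F, b) = -1 + 8*b/7 (a(F, b) = b + (-1 + b/7) = -1 + 8*b/7)
(a(-2, -3) - X)*121 = ((-1 + (8/7)*(-3)) - 1*(-3))*121 = ((-1 - 24/7) + 3)*121 = (-31/7 + 3)*121 = -10/7*121 = -1210/7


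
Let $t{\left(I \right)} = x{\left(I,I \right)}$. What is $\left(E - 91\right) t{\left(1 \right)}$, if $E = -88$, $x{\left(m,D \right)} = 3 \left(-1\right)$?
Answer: $537$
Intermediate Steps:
$x{\left(m,D \right)} = -3$
$t{\left(I \right)} = -3$
$\left(E - 91\right) t{\left(1 \right)} = \left(-88 - 91\right) \left(-3\right) = \left(-179\right) \left(-3\right) = 537$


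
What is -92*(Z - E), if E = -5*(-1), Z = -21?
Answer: 2392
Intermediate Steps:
E = 5
-92*(Z - E) = -92*(-21 - 1*5) = -92*(-21 - 5) = -92*(-26) = 2392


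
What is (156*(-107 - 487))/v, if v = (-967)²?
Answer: -92664/935089 ≈ -0.099096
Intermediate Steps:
v = 935089
(156*(-107 - 487))/v = (156*(-107 - 487))/935089 = (156*(-594))*(1/935089) = -92664*1/935089 = -92664/935089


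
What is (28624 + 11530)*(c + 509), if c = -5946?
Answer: -218317298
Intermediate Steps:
(28624 + 11530)*(c + 509) = (28624 + 11530)*(-5946 + 509) = 40154*(-5437) = -218317298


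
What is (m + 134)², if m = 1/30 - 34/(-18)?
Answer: 149646289/8100 ≈ 18475.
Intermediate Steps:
m = 173/90 (m = 1*(1/30) - 34*(-1/18) = 1/30 + 17/9 = 173/90 ≈ 1.9222)
(m + 134)² = (173/90 + 134)² = (12233/90)² = 149646289/8100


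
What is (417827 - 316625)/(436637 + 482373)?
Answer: 50601/459505 ≈ 0.11012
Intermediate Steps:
(417827 - 316625)/(436637 + 482373) = 101202/919010 = 101202*(1/919010) = 50601/459505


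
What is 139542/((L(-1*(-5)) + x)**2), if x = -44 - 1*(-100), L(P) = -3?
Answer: 139542/2809 ≈ 49.677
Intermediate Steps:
x = 56 (x = -44 + 100 = 56)
139542/((L(-1*(-5)) + x)**2) = 139542/((-3 + 56)**2) = 139542/(53**2) = 139542/2809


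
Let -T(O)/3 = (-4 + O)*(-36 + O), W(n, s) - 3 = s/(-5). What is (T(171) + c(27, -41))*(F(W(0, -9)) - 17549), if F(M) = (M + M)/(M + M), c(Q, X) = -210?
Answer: 1190544060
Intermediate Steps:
W(n, s) = 3 - s/5 (W(n, s) = 3 + s/(-5) = 3 + s*(-⅕) = 3 - s/5)
F(M) = 1 (F(M) = (2*M)/((2*M)) = (2*M)*(1/(2*M)) = 1)
T(O) = -3*(-36 + O)*(-4 + O) (T(O) = -3*(-4 + O)*(-36 + O) = -3*(-36 + O)*(-4 + O))
(T(171) + c(27, -41))*(F(W(0, -9)) - 17549) = ((-432 - 3*171² + 120*171) - 210)*(1 - 17549) = ((-432 - 3*29241 + 20520) - 210)*(-17548) = ((-432 - 87723 + 20520) - 210)*(-17548) = (-67635 - 210)*(-17548) = -67845*(-17548) = 1190544060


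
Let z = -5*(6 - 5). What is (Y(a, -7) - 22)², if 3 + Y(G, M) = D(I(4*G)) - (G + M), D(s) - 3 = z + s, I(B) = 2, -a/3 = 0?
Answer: 324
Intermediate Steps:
z = -5 (z = -5*1 = -5)
a = 0 (a = -3*0 = 0)
D(s) = -2 + s (D(s) = 3 + (-5 + s) = -2 + s)
Y(G, M) = -3 - G - M (Y(G, M) = -3 + ((-2 + 2) - (G + M)) = -3 + (0 + (-G - M)) = -3 + (-G - M) = -3 - G - M)
(Y(a, -7) - 22)² = ((-3 - 1*0 - 1*(-7)) - 22)² = ((-3 + 0 + 7) - 22)² = (4 - 22)² = (-18)² = 324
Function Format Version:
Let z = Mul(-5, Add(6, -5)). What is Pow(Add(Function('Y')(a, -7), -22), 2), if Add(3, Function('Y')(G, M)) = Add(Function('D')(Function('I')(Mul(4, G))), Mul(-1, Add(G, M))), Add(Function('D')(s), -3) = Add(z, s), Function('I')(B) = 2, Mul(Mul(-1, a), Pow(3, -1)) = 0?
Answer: 324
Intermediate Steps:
z = -5 (z = Mul(-5, 1) = -5)
a = 0 (a = Mul(-3, 0) = 0)
Function('D')(s) = Add(-2, s) (Function('D')(s) = Add(3, Add(-5, s)) = Add(-2, s))
Function('Y')(G, M) = Add(-3, Mul(-1, G), Mul(-1, M)) (Function('Y')(G, M) = Add(-3, Add(Add(-2, 2), Mul(-1, Add(G, M)))) = Add(-3, Add(0, Add(Mul(-1, G), Mul(-1, M)))) = Add(-3, Add(Mul(-1, G), Mul(-1, M))) = Add(-3, Mul(-1, G), Mul(-1, M)))
Pow(Add(Function('Y')(a, -7), -22), 2) = Pow(Add(Add(-3, Mul(-1, 0), Mul(-1, -7)), -22), 2) = Pow(Add(Add(-3, 0, 7), -22), 2) = Pow(Add(4, -22), 2) = Pow(-18, 2) = 324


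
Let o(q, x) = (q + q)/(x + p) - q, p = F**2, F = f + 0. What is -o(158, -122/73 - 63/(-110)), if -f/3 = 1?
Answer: 7487462/63449 ≈ 118.01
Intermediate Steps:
f = -3 (f = -3*1 = -3)
F = -3 (F = -3 + 0 = -3)
p = 9 (p = (-3)**2 = 9)
o(q, x) = -q + 2*q/(9 + x) (o(q, x) = (q + q)/(x + 9) - q = (2*q)/(9 + x) - q = 2*q/(9 + x) - q = -q + 2*q/(9 + x))
-o(158, -122/73 - 63/(-110)) = -(-1)*158*(7 + (-122/73 - 63/(-110)))/(9 + (-122/73 - 63/(-110))) = -(-1)*158*(7 + (-122*1/73 - 63*(-1/110)))/(9 + (-122*1/73 - 63*(-1/110))) = -(-1)*158*(7 + (-122/73 + 63/110))/(9 + (-122/73 + 63/110)) = -(-1)*158*(7 - 8821/8030)/(9 - 8821/8030) = -(-1)*158*47389/(63449/8030*8030) = -(-1)*158*8030*47389/(63449*8030) = -1*(-7487462/63449) = 7487462/63449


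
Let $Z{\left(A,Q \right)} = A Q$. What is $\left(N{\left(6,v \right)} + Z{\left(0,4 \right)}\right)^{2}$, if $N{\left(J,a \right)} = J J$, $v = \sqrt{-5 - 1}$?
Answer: $1296$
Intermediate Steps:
$v = i \sqrt{6}$ ($v = \sqrt{-6} = i \sqrt{6} \approx 2.4495 i$)
$N{\left(J,a \right)} = J^{2}$
$\left(N{\left(6,v \right)} + Z{\left(0,4 \right)}\right)^{2} = \left(6^{2} + 0 \cdot 4\right)^{2} = \left(36 + 0\right)^{2} = 36^{2} = 1296$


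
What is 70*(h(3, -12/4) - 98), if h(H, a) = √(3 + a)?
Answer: -6860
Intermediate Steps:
70*(h(3, -12/4) - 98) = 70*(√(3 - 12/4) - 98) = 70*(√(3 - 12*¼) - 98) = 70*(√(3 - 3) - 98) = 70*(√0 - 98) = 70*(0 - 98) = 70*(-98) = -6860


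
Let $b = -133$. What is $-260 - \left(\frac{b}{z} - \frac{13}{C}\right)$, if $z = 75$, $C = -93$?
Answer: $- \frac{200234}{775} \approx -258.37$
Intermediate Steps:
$-260 - \left(\frac{b}{z} - \frac{13}{C}\right) = -260 - \left(- \frac{133}{75} - \frac{13}{-93}\right) = -260 - \left(\left(-133\right) \frac{1}{75} - - \frac{13}{93}\right) = -260 - \left(- \frac{133}{75} + \frac{13}{93}\right) = -260 - - \frac{1266}{775} = -260 + \frac{1266}{775} = - \frac{200234}{775}$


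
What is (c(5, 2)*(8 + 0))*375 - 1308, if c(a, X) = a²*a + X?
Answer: 379692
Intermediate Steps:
c(a, X) = X + a³ (c(a, X) = a³ + X = X + a³)
(c(5, 2)*(8 + 0))*375 - 1308 = ((2 + 5³)*(8 + 0))*375 - 1308 = ((2 + 125)*8)*375 - 1308 = (127*8)*375 - 1308 = 1016*375 - 1308 = 381000 - 1308 = 379692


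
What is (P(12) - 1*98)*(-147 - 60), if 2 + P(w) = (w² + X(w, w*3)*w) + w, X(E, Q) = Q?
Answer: -101016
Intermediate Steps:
P(w) = -2 + w + 4*w² (P(w) = -2 + ((w² + (w*3)*w) + w) = -2 + ((w² + (3*w)*w) + w) = -2 + ((w² + 3*w²) + w) = -2 + (4*w² + w) = -2 + (w + 4*w²) = -2 + w + 4*w²)
(P(12) - 1*98)*(-147 - 60) = ((-2 + 12 + 4*12²) - 1*98)*(-147 - 60) = ((-2 + 12 + 4*144) - 98)*(-207) = ((-2 + 12 + 576) - 98)*(-207) = (586 - 98)*(-207) = 488*(-207) = -101016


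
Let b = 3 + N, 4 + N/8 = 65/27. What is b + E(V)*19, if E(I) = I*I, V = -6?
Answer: 18205/27 ≈ 674.26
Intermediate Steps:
N = -344/27 (N = -32 + 8*(65/27) = -32 + 520/27 = -344/27 ≈ -12.741)
E(I) = I²
b = -263/27 (b = 3 - 344/27 = -263/27 ≈ -9.7407)
b + E(V)*19 = -263/27 + (-6)²*19 = -263/27 + 36*19 = -263/27 + 684 = 18205/27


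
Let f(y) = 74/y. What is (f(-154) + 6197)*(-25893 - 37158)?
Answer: -30083649732/77 ≈ -3.9070e+8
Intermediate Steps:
(f(-154) + 6197)*(-25893 - 37158) = (74/(-154) + 6197)*(-25893 - 37158) = (74*(-1/154) + 6197)*(-63051) = (-37/77 + 6197)*(-63051) = (477132/77)*(-63051) = -30083649732/77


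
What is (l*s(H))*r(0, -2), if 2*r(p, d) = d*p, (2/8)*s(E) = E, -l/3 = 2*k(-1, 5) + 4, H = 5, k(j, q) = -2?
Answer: 0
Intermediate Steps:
l = 0 (l = -3*(2*(-2) + 4) = -3*(-4 + 4) = -3*0 = 0)
s(E) = 4*E
r(p, d) = d*p/2 (r(p, d) = (d*p)/2 = d*p/2)
(l*s(H))*r(0, -2) = (0*(4*5))*((½)*(-2)*0) = (0*20)*0 = 0*0 = 0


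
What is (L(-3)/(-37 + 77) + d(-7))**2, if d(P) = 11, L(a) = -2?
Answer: 47961/400 ≈ 119.90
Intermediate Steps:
(L(-3)/(-37 + 77) + d(-7))**2 = (-2/(-37 + 77) + 11)**2 = (-2/40 + 11)**2 = (-2*1/40 + 11)**2 = (-1/20 + 11)**2 = (219/20)**2 = 47961/400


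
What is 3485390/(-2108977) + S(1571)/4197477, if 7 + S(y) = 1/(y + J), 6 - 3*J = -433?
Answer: -75373034199846157/45607474387701408 ≈ -1.6526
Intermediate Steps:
J = 439/3 (J = 2 - ⅓*(-433) = 2 + 433/3 = 439/3 ≈ 146.33)
S(y) = -7 + 1/(439/3 + y) (S(y) = -7 + 1/(y + 439/3) = -7 + 1/(439/3 + y))
3485390/(-2108977) + S(1571)/4197477 = 3485390/(-2108977) + ((-3070 - 21*1571)/(439 + 3*1571))/4197477 = 3485390*(-1/2108977) + ((-3070 - 32991)/(439 + 4713))*(1/4197477) = -3485390/2108977 + (-36061/5152)*(1/4197477) = -3485390/2108977 + ((1/5152)*(-36061))*(1/4197477) = -3485390/2108977 - 36061/5152*1/4197477 = -3485390/2108977 - 36061/21625401504 = -75373034199846157/45607474387701408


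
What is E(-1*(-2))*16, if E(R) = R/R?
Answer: 16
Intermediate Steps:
E(R) = 1
E(-1*(-2))*16 = 1*16 = 16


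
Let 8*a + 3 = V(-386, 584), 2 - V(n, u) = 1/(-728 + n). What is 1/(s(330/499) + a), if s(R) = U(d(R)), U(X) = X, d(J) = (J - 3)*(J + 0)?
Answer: -2219096912/3709238433 ≈ -0.59826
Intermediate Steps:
d(J) = J*(-3 + J) (d(J) = (-3 + J)*J = J*(-3 + J))
V(n, u) = 2 - 1/(-728 + n)
s(R) = R*(-3 + R)
a = -1113/8912 (a = -3/8 + ((-1457 + 2*(-386))/(-728 - 386))/8 = -3/8 + ((-1457 - 772)/(-1114))/8 = -3/8 + (-1/1114*(-2229))/8 = -3/8 + (⅛)*(2229/1114) = -3/8 + 2229/8912 = -1113/8912 ≈ -0.12489)
1/(s(330/499) + a) = 1/((330/499)*(-3 + 330/499) - 1113/8912) = 1/((330*(1/499))*(-3 + 330*(1/499)) - 1113/8912) = 1/(330*(-3 + 330/499)/499 - 1113/8912) = 1/((330/499)*(-1167/499) - 1113/8912) = 1/(-385110/249001 - 1113/8912) = 1/(-3709238433/2219096912) = -2219096912/3709238433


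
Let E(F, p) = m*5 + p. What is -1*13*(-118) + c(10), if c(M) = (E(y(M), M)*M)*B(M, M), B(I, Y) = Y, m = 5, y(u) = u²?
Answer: 5034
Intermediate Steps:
E(F, p) = 25 + p (E(F, p) = 5*5 + p = 25 + p)
c(M) = M²*(25 + M) (c(M) = ((25 + M)*M)*M = (M*(25 + M))*M = M²*(25 + M))
-1*13*(-118) + c(10) = -1*13*(-118) + 10²*(25 + 10) = -13*(-118) + 100*35 = 1534 + 3500 = 5034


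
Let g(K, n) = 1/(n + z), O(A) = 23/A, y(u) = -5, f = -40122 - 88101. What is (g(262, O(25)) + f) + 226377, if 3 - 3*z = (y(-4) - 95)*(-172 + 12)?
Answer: 39247465749/399856 ≈ 98154.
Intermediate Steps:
f = -128223
z = -15997/3 (z = 1 - (-5 - 95)*(-172 + 12)/3 = 1 - (-100)*(-160)/3 = 1 - ⅓*16000 = 1 - 16000/3 = -15997/3 ≈ -5332.3)
g(K, n) = 1/(-15997/3 + n) (g(K, n) = 1/(n - 15997/3) = 1/(-15997/3 + n))
(g(262, O(25)) + f) + 226377 = (3/(-15997 + 3*(23/25)) - 128223) + 226377 = (3/(-15997 + 69/25) - 128223) + 226377 = (3/(-399856/25) - 128223) + 226377 = (3*(-25/399856) - 128223) + 226377 = (-75/399856 - 128223) + 226377 = -51270735963/399856 + 226377 = 39247465749/399856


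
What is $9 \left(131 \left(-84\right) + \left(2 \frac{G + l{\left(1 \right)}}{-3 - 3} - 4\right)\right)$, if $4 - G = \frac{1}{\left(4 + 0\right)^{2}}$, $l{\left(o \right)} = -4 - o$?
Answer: $- \frac{1585101}{16} \approx -99069.0$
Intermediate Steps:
$G = \frac{63}{16}$ ($G = 4 - \frac{1}{\left(4 + 0\right)^{2}} = 4 - \frac{1}{4^{2}} = 4 - \frac{1}{16} = \frac{63}{16} \approx 3.9375$)
$9 \left(131 \left(-84\right) + \left(2 \frac{G + l{\left(1 \right)}}{-3 - 3} - 4\right)\right) = 9 \left(131 \left(-84\right) - \left(4 - 2 \frac{\frac{63}{16} - 5}{-3 - 3}\right)\right) = 9 \left(-11004 - \left(4 - 2 \frac{\frac{63}{16} - 5}{-6}\right)\right) = 9 \left(-11004 - \left(4 - 2 \left(\frac{63}{16} - 5\right) \left(- \frac{1}{6}\right)\right)\right) = 9 \left(-11004 - \left(4 - 2 \left(\left(- \frac{17}{16}\right) \left(- \frac{1}{6}\right)\right)\right)\right) = 9 \left(-11004 + \left(2 \cdot \frac{17}{96} - 4\right)\right) = 9 \left(-11004 + \left(\frac{17}{48} - 4\right)\right) = 9 \left(-11004 - \frac{175}{48}\right) = 9 \left(- \frac{528367}{48}\right) = - \frac{1585101}{16}$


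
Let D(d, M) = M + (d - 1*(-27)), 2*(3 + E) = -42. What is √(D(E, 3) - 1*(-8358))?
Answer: 2*√2091 ≈ 91.455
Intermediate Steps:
E = -24 (E = -3 + (½)*(-42) = -3 - 21 = -24)
D(d, M) = 27 + M + d (D(d, M) = M + (d + 27) = M + (27 + d) = 27 + M + d)
√(D(E, 3) - 1*(-8358)) = √((27 + 3 - 24) - 1*(-8358)) = √(6 + 8358) = √8364 = 2*√2091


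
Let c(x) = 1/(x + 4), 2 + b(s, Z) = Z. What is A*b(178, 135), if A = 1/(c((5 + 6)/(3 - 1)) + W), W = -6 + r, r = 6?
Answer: 2527/2 ≈ 1263.5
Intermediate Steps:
b(s, Z) = -2 + Z
W = 0 (W = -6 + 6 = 0)
c(x) = 1/(4 + x)
A = 19/2 (A = 1/(1/(4 + (5 + 6)/(3 - 1)) + 0) = 1/(1/(4 + 11/2) + 0) = 1/(1/(19/2) + 0) = 1/(2/19 + 0) = 1/(2/19) = 19/2 ≈ 9.5000)
A*b(178, 135) = 19*(-2 + 135)/2 = (19/2)*133 = 2527/2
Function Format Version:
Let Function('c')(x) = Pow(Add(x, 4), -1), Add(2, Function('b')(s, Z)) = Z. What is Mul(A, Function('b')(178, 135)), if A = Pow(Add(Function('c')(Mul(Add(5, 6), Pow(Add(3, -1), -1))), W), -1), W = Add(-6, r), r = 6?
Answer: Rational(2527, 2) ≈ 1263.5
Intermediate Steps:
Function('b')(s, Z) = Add(-2, Z)
W = 0 (W = Add(-6, 6) = 0)
Function('c')(x) = Pow(Add(4, x), -1)
A = Rational(19, 2) (A = Pow(Add(Pow(Add(4, Mul(Add(5, 6), Pow(Add(3, -1), -1))), -1), 0), -1) = Pow(Add(Pow(Add(4, Mul(11, Pow(2, -1))), -1), 0), -1) = Pow(Add(Pow(Add(4, Mul(11, Rational(1, 2))), -1), 0), -1) = Pow(Add(Pow(Add(4, Rational(11, 2)), -1), 0), -1) = Pow(Add(Pow(Rational(19, 2), -1), 0), -1) = Pow(Add(Rational(2, 19), 0), -1) = Pow(Rational(2, 19), -1) = Rational(19, 2) ≈ 9.5000)
Mul(A, Function('b')(178, 135)) = Mul(Rational(19, 2), Add(-2, 135)) = Mul(Rational(19, 2), 133) = Rational(2527, 2)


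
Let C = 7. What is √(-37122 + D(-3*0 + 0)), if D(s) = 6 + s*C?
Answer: 6*I*√1031 ≈ 192.66*I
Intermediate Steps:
D(s) = 6 + 7*s (D(s) = 6 + s*7 = 6 + 7*s)
√(-37122 + D(-3*0 + 0)) = √(-37122 + (6 + 7*(-3*0 + 0))) = √(-37122 + (6 + 7*(0 + 0))) = √(-37122 + (6 + 7*0)) = √(-37122 + (6 + 0)) = √(-37122 + 6) = √(-37116) = 6*I*√1031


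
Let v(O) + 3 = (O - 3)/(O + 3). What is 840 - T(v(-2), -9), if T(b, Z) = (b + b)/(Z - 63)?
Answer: 7558/9 ≈ 839.78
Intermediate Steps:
v(O) = -3 + (-3 + O)/(3 + O) (v(O) = -3 + (O - 3)/(O + 3) = -3 + (-3 + O)/(3 + O))
T(b, Z) = 2*b/(-63 + Z) (T(b, Z) = (2*b)/(-63 + Z) = 2*b/(-63 + Z))
840 - T(v(-2), -9) = 840 - 2*2*(-6 - 1*(-2))/(3 - 2)/(-63 - 9) = 840 - 2*2*(-6 + 2)/1/(-72) = 840 - 2*2*1*(-4)*(-1)/72 = 840 - 2*(-8)*(-1)/72 = 840 - 1*2/9 = 840 - 2/9 = 7558/9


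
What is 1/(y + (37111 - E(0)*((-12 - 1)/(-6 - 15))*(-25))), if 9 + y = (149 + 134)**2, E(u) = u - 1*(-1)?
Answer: 21/2461336 ≈ 8.5319e-6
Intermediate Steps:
E(u) = 1 + u (E(u) = u + 1 = 1 + u)
y = 80080 (y = -9 + (149 + 134)**2 = -9 + 283**2 = -9 + 80089 = 80080)
1/(y + (37111 - E(0)*((-12 - 1)/(-6 - 15))*(-25))) = 1/(80080 + (37111 - (1 + 0)*((-12 - 1)/(-6 - 15))*(-25))) = 1/(80080 + (37111 - 1*(-13/(-21))*(-25))) = 1/(80080 + (37111 - 1*(-13*(-1/21))*(-25))) = 1/(80080 + (37111 - 1*(13/21)*(-25))) = 1/(80080 + (37111 - 13*(-25)/21)) = 1/(80080 + (37111 - 1*(-325/21))) = 1/(80080 + (37111 + 325/21)) = 1/(80080 + 779656/21) = 1/(2461336/21) = 21/2461336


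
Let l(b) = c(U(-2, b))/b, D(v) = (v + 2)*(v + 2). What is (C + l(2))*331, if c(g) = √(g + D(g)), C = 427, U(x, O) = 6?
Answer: 141337 + 331*√70/2 ≈ 1.4272e+5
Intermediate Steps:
D(v) = (2 + v)² (D(v) = (2 + v)*(2 + v) = (2 + v)²)
c(g) = √(g + (2 + g)²)
l(b) = √70/b (l(b) = √(6 + (2 + 6)²)/b = √(6 + 8²)/b = √(6 + 64)/b = √70/b)
(C + l(2))*331 = (427 + √70/2)*331 = 141337 + 331*√70/2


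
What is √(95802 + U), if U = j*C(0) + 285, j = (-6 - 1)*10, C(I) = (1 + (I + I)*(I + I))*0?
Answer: √96087 ≈ 309.98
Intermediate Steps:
C(I) = 0 (C(I) = (1 + (2*I)*(2*I))*0 = (1 + 4*I²)*0 = 0)
j = -70 (j = -7*10 = -70)
U = 285 (U = -70*0 + 285 = 0 + 285 = 285)
√(95802 + U) = √(95802 + 285) = √96087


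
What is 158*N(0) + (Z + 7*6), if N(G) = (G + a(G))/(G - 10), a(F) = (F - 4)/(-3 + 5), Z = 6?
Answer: 398/5 ≈ 79.600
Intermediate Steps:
a(F) = -2 + F/2 (a(F) = (-4 + F)/2 = (-4 + F)*(½) = -2 + F/2)
N(G) = (-2 + 3*G/2)/(-10 + G) (N(G) = (G + (-2 + G/2))/(G - 10) = (-2 + 3*G/2)/(-10 + G))
158*N(0) + (Z + 7*6) = 158*((-4 + 3*0)/(2*(-10 + 0))) + (6 + 7*6) = 158*((½)*(-4 + 0)/(-10)) + (6 + 42) = 158*((½)*(-⅒)*(-4)) + 48 = 158*(⅕) + 48 = 158/5 + 48 = 398/5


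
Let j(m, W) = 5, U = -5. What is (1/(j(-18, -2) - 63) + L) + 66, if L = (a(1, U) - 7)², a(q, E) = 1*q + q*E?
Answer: 10845/58 ≈ 186.98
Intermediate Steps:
a(q, E) = q + E*q
L = 121 (L = (1*(1 - 5) - 7)² = (1*(-4) - 7)² = (-4 - 7)² = (-11)² = 121)
(1/(j(-18, -2) - 63) + L) + 66 = (1/(5 - 63) + 121) + 66 = (1/(-58) + 121) + 66 = (-1/58 + 121) + 66 = 7017/58 + 66 = 10845/58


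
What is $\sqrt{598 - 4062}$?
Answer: $2 i \sqrt{866} \approx 58.856 i$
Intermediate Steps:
$\sqrt{598 - 4062} = \sqrt{-3464} = 2 i \sqrt{866}$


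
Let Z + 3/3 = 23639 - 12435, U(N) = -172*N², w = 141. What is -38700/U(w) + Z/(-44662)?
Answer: -23630877/98658358 ≈ -0.23952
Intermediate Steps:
Z = 11203 (Z = -1 + (23639 - 12435) = -1 + 11204 = 11203)
-38700/U(w) + Z/(-44662) = -38700/((-172*141²)) + 11203/(-44662) = -38700/((-172*19881)) + 11203*(-1/44662) = -38700/(-3419532) - 11203/44662 = -38700*(-1/3419532) - 11203/44662 = 25/2209 - 11203/44662 = -23630877/98658358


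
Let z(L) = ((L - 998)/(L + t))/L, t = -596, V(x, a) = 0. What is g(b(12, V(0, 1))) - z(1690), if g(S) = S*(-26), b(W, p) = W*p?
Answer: -173/462215 ≈ -0.00037428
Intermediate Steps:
g(S) = -26*S
z(L) = (-998 + L)/(L*(-596 + L)) (z(L) = ((L - 998)/(L - 596))/L = ((-998 + L)/(-596 + L))/L = (-998 + L)/(L*(-596 + L)))
g(b(12, V(0, 1))) - z(1690) = -312*0 - (-998 + 1690)/(1690*(-596 + 1690)) = -26*0 - 692/(1690*1094) = 0 - 692/(1690*1094) = 0 - 1*173/462215 = 0 - 173/462215 = -173/462215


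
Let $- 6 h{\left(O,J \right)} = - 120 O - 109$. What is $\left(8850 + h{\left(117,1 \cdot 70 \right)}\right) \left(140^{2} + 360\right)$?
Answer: $\frac{671145020}{3} \approx 2.2372 \cdot 10^{8}$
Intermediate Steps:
$h{\left(O,J \right)} = \frac{109}{6} + 20 O$ ($h{\left(O,J \right)} = - \frac{- 120 O - 109}{6} = - \frac{-109 - 120 O}{6} = \frac{109}{6} + 20 O$)
$\left(8850 + h{\left(117,1 \cdot 70 \right)}\right) \left(140^{2} + 360\right) = \left(8850 + \left(\frac{109}{6} + 20 \cdot 117\right)\right) \left(140^{2} + 360\right) = \left(8850 + \left(\frac{109}{6} + 2340\right)\right) \left(19600 + 360\right) = \left(8850 + \frac{14149}{6}\right) 19960 = \frac{67249}{6} \cdot 19960 = \frac{671145020}{3}$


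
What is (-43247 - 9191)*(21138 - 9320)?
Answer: -619712284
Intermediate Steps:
(-43247 - 9191)*(21138 - 9320) = -52438*11818 = -619712284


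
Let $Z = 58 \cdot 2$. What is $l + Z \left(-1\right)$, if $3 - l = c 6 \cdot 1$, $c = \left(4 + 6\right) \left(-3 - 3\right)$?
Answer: $247$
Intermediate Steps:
$Z = 116$
$c = -60$ ($c = 10 \left(-6\right) = -60$)
$l = 363$ ($l = 3 - \left(-60\right) 6 \cdot 1 = 3 - \left(-360\right) 1 = 3 - -360 = 3 + 360 = 363$)
$l + Z \left(-1\right) = 363 + 116 \left(-1\right) = 363 - 116 = 247$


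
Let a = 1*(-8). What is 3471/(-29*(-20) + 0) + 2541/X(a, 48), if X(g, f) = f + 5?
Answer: 1657743/30740 ≈ 53.928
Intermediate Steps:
a = -8
X(g, f) = 5 + f
3471/(-29*(-20) + 0) + 2541/X(a, 48) = 3471/(-29*(-20) + 0) + 2541/(5 + 48) = 3471/(580 + 0) + 2541/53 = 3471/580 + 2541*(1/53) = 3471*(1/580) + 2541/53 = 3471/580 + 2541/53 = 1657743/30740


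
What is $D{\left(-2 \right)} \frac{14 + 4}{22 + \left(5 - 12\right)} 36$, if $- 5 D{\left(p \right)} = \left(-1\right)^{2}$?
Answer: $- \frac{216}{25} \approx -8.64$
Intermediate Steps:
$D{\left(p \right)} = - \frac{1}{5}$ ($D{\left(p \right)} = - \frac{\left(-1\right)^{2}}{5} = \left(- \frac{1}{5}\right) 1 = - \frac{1}{5}$)
$D{\left(-2 \right)} \frac{14 + 4}{22 + \left(5 - 12\right)} 36 = - \frac{\left(14 + 4\right) \frac{1}{22 + \left(5 - 12\right)}}{5} \cdot 36 = - \frac{18 \frac{1}{22 + \left(5 - 12\right)}}{5} \cdot 36 = - \frac{18 \frac{1}{22 - 7}}{5} \cdot 36 = - \frac{18 \cdot \frac{1}{15}}{5} \cdot 36 = \left(- \frac{1}{5}\right) \frac{6}{5} \cdot 36 = \left(- \frac{6}{25}\right) 36 = - \frac{216}{25}$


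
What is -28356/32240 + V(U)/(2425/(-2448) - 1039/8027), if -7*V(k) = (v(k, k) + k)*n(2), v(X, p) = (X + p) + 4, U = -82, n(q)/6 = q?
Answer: -461027012976021/1241744789740 ≈ -371.27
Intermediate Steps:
n(q) = 6*q
v(X, p) = 4 + X + p
V(k) = -48/7 - 36*k/7 (V(k) = -((4 + k + k) + k)*6*2/7 = -((4 + 2*k) + k)*12/7 = -(4 + 3*k)*12/7 = -(48 + 36*k)/7 = -48/7 - 36*k/7)
-28356/32240 + V(U)/(2425/(-2448) - 1039/8027) = -28356/32240 + (-48/7 - 36/7*(-82))/(2425/(-2448) - 1039/8027) = -28356*1/32240 + (-48/7 + 2952/7)/(2425*(-1/2448) - 1039*1/8027) = -7089/8060 + 2904/(7*(-2425/2448 - 1039/8027)) = -7089/8060 + 2904/(7*(-22008947/19650096)) = -7089/8060 + (2904/7)*(-19650096/22008947) = -7089/8060 - 57063878784/154062629 = -461027012976021/1241744789740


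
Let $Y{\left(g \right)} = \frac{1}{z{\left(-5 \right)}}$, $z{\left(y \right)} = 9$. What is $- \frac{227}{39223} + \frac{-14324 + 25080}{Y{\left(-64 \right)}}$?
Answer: $\frac{3796943065}{39223} \approx 96804.0$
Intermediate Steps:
$Y{\left(g \right)} = \frac{1}{9}$
$- \frac{227}{39223} + \frac{-14324 + 25080}{Y{\left(-64 \right)}} = - \frac{227}{39223} + \left(-14324 + 25080\right) \frac{1}{\frac{1}{9}} = \left(-227\right) \frac{1}{39223} + 10756 \cdot 9 = - \frac{227}{39223} + 96804 = \frac{3796943065}{39223}$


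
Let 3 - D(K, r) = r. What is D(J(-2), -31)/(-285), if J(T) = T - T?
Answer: -34/285 ≈ -0.11930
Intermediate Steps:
J(T) = 0
D(K, r) = 3 - r
D(J(-2), -31)/(-285) = (3 - 1*(-31))/(-285) = (3 + 31)*(-1/285) = 34*(-1/285) = -34/285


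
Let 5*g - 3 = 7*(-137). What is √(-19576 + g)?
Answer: 2*I*√123545/5 ≈ 140.6*I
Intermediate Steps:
g = -956/5 (g = ⅗ + (7*(-137))/5 = ⅗ + (⅕)*(-959) = ⅗ - 959/5 = -956/5 ≈ -191.20)
√(-19576 + g) = √(-19576 - 956/5) = √(-98836/5) = 2*I*√123545/5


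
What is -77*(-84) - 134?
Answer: 6334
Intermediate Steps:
-77*(-84) - 134 = 6468 - 134 = 6334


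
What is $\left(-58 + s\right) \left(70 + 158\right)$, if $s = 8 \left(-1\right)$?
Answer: $-15048$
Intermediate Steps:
$s = -8$
$\left(-58 + s\right) \left(70 + 158\right) = \left(-58 - 8\right) \left(70 + 158\right) = \left(-66\right) 228 = -15048$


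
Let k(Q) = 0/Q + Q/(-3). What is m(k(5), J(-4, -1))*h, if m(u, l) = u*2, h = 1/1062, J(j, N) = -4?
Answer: -5/1593 ≈ -0.0031387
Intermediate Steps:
k(Q) = -Q/3 (k(Q) = 0 + Q*(-⅓) = 0 - Q/3 = -Q/3)
h = 1/1062 ≈ 0.00094162
m(u, l) = 2*u
m(k(5), J(-4, -1))*h = (2*(-⅓*5))*(1/1062) = (2*(-5/3))*(1/1062) = -10/3*1/1062 = -5/1593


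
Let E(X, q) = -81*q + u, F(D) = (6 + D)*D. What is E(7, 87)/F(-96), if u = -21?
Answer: -589/720 ≈ -0.81806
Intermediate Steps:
F(D) = D*(6 + D)
E(X, q) = -21 - 81*q (E(X, q) = -81*q - 21 = -21 - 81*q)
E(7, 87)/F(-96) = (-21 - 81*87)/((-96*(6 - 96))) = (-21 - 7047)/((-96*(-90))) = -7068/8640 = -7068*1/8640 = -589/720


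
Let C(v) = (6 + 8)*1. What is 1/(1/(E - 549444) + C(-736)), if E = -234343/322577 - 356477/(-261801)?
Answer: 46401031261766102/649614353213744251 ≈ 0.071429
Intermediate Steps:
C(v) = 14 (C(v) = 14*1 = 14)
E = 53640049486/84450981177 (E = -234343*1/322577 - 356477*(-1/261801) = -234343/322577 + 356477/261801 = 53640049486/84450981177 ≈ 0.63516)
1/(1/(E - 549444) + C(-736)) = 1/(1/(53640049486/84450981177 - 549444) + 14) = 1/(1/(-46401031261766102/84450981177) + 14) = 1/(-84450981177/46401031261766102 + 14) = 1/(649614353213744251/46401031261766102) = 46401031261766102/649614353213744251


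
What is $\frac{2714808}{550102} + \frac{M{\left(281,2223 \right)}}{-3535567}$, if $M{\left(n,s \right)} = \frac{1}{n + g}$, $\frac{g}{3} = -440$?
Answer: $\frac{101762475654647}{20620147494587} \approx 4.9351$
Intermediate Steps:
$g = -1320$ ($g = 3 \left(-440\right) = -1320$)
$M{\left(n,s \right)} = \frac{1}{-1320 + n}$ ($M{\left(n,s \right)} = \frac{1}{n - 1320} = \frac{1}{-1320 + n}$)
$\frac{2714808}{550102} + \frac{M{\left(281,2223 \right)}}{-3535567} = \frac{2714808}{550102} + \frac{1}{\left(-1320 + 281\right) \left(-3535567\right)} = 2714808 \cdot \frac{1}{550102} + \frac{1}{-1039} \left(- \frac{1}{3535567}\right) = \frac{1357404}{275051} - - \frac{1}{3673454113} = \frac{1357404}{275051} + \frac{1}{3673454113} = \frac{101762475654647}{20620147494587}$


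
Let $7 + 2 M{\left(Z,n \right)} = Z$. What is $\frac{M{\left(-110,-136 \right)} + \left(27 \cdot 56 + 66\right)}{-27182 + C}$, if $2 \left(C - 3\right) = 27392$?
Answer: $- \frac{3039}{26966} \approx -0.1127$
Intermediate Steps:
$C = 13699$ ($C = 3 + \frac{1}{2} \cdot 27392 = 3 + 13696 = 13699$)
$M{\left(Z,n \right)} = - \frac{7}{2} + \frac{Z}{2}$
$\frac{M{\left(-110,-136 \right)} + \left(27 \cdot 56 + 66\right)}{-27182 + C} = \frac{\left(- \frac{7}{2} + \frac{1}{2} \left(-110\right)\right) + \left(27 \cdot 56 + 66\right)}{-27182 + 13699} = \frac{\left(- \frac{7}{2} - 55\right) + \left(1512 + 66\right)}{-13483} = \left(- \frac{117}{2} + 1578\right) \left(- \frac{1}{13483}\right) = \frac{3039}{2} \left(- \frac{1}{13483}\right) = - \frac{3039}{26966}$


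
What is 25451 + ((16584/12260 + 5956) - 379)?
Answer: 95104966/3065 ≈ 31029.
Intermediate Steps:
25451 + ((16584/12260 + 5956) - 379) = 25451 + ((16584*(1/12260) + 5956) - 379) = 25451 + ((4146/3065 + 5956) - 379) = 25451 + (18259286/3065 - 379) = 25451 + 17097651/3065 = 95104966/3065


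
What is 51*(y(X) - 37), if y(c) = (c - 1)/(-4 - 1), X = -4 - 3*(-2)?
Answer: -9486/5 ≈ -1897.2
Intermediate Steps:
X = 2 (X = -4 + 6 = 2)
y(c) = ⅕ - c/5 (y(c) = (-1 + c)/(-5) = (-1 + c)*(-⅕) = ⅕ - c/5)
51*(y(X) - 37) = 51*((⅕ - ⅕*2) - 37) = 51*((⅕ - ⅖) - 37) = 51*(-⅕ - 37) = 51*(-186/5) = -9486/5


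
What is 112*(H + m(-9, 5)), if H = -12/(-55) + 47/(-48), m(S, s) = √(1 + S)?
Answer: -14063/165 + 224*I*√2 ≈ -85.23 + 316.78*I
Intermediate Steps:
H = -2009/2640 (H = -12*(-1/55) + 47*(-1/48) = 12/55 - 47/48 = -2009/2640 ≈ -0.76098)
112*(H + m(-9, 5)) = 112*(-2009/2640 + √(1 - 9)) = 112*(-2009/2640 + √(-8)) = 112*(-2009/2640 + 2*I*√2) = -14063/165 + 224*I*√2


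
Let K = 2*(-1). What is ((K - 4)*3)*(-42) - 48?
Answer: 708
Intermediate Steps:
K = -2
((K - 4)*3)*(-42) - 48 = ((-2 - 4)*3)*(-42) - 48 = -6*3*(-42) - 48 = -18*(-42) - 48 = 756 - 48 = 708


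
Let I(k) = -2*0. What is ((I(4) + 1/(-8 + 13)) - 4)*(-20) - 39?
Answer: 37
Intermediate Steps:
I(k) = 0
((I(4) + 1/(-8 + 13)) - 4)*(-20) - 39 = ((0 + 1/(-8 + 13)) - 4)*(-20) - 39 = ((0 + 1/5) - 4)*(-20) - 39 = (1/5 - 4)*(-20) - 39 = -19/5*(-20) - 39 = 76 - 39 = 37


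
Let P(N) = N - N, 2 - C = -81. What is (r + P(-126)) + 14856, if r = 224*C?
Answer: 33448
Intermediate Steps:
C = 83 (C = 2 - 1*(-81) = 2 + 81 = 83)
P(N) = 0
r = 18592 (r = 224*83 = 18592)
(r + P(-126)) + 14856 = (18592 + 0) + 14856 = 18592 + 14856 = 33448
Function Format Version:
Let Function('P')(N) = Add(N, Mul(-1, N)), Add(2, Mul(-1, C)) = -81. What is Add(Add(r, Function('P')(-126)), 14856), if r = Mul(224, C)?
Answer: 33448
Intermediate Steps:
C = 83 (C = Add(2, Mul(-1, -81)) = Add(2, 81) = 83)
Function('P')(N) = 0
r = 18592 (r = Mul(224, 83) = 18592)
Add(Add(r, Function('P')(-126)), 14856) = Add(Add(18592, 0), 14856) = Add(18592, 14856) = 33448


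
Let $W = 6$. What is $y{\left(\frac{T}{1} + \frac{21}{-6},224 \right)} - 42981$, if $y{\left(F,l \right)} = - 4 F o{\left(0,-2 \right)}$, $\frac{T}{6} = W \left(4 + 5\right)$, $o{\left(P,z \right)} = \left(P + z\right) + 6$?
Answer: $-48109$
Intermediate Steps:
$o{\left(P,z \right)} = 6 + P + z$
$T = 324$ ($T = 6 \cdot 6 \left(4 + 5\right) = 6 \cdot 6 \cdot 9 = 6 \cdot 54 = 324$)
$y{\left(F,l \right)} = - 16 F$ ($y{\left(F,l \right)} = - 4 F \left(6 + 0 - 2\right) = - 4 F 4 = - 16 F$)
$y{\left(\frac{T}{1} + \frac{21}{-6},224 \right)} - 42981 = - 16 \left(\frac{324}{1} + \frac{21}{-6}\right) - 42981 = - 16 \left(324 \cdot 1 + 21 \left(- \frac{1}{6}\right)\right) - 42981 = - 16 \left(324 - \frac{7}{2}\right) - 42981 = \left(-16\right) \frac{641}{2} - 42981 = -5128 - 42981 = -48109$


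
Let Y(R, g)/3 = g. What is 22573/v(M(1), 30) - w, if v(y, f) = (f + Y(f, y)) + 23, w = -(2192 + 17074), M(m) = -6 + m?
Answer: 754681/38 ≈ 19860.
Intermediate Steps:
w = -19266 (w = -1*19266 = -19266)
Y(R, g) = 3*g
v(y, f) = 23 + f + 3*y (v(y, f) = (f + 3*y) + 23 = 23 + f + 3*y)
22573/v(M(1), 30) - w = 22573/(23 + 30 + 3*(-6 + 1)) - 1*(-19266) = 22573/(23 + 30 + 3*(-5)) + 19266 = 22573/(23 + 30 - 15) + 19266 = 22573/38 + 19266 = 754681/38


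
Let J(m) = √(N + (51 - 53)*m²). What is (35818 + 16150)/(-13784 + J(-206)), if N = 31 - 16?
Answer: -716326912/190083513 - 51968*I*√84857/190083513 ≈ -3.7685 - 0.079641*I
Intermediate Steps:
N = 15
J(m) = √(15 - 2*m²) (J(m) = √(15 + (51 - 53)*m²) = √(15 - 2*m²))
(35818 + 16150)/(-13784 + J(-206)) = (35818 + 16150)/(-13784 + √(15 - 2*(-206)²)) = 51968/(-13784 + √(15 - 2*42436)) = 51968/(-13784 + √(15 - 84872)) = 51968/(-13784 + √(-84857)) = 51968/(-13784 + I*√84857)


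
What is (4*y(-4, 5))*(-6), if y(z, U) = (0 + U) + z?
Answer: -24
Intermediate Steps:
y(z, U) = U + z
(4*y(-4, 5))*(-6) = (4*(5 - 4))*(-6) = (4*1)*(-6) = 4*(-6) = -24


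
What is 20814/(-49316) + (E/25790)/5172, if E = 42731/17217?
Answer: -11949861658597361/28313606396490840 ≈ -0.42205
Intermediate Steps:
E = 42731/17217 (E = 42731*(1/17217) = 42731/17217 ≈ 2.4819)
20814/(-49316) + (E/25790)/5172 = 20814/(-49316) + ((42731/17217)/25790)/5172 = 20814*(-1/49316) + ((42731/17217)*(1/25790))*(1/5172) = -10407/24658 + (42731/444026430)*(1/5172) = -10407/24658 + 42731/2296504695960 = -11949861658597361/28313606396490840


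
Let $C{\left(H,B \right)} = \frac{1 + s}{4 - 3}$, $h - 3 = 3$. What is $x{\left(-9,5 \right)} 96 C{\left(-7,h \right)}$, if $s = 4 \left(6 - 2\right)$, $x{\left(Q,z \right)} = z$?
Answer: $8160$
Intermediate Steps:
$h = 6$ ($h = 3 + 3 = 6$)
$s = 16$ ($s = 4 \cdot 4 = 16$)
$C{\left(H,B \right)} = 17$ ($C{\left(H,B \right)} = \frac{1 + 16}{4 - 3} = \frac{17}{1} = 17 \cdot 1 = 17$)
$x{\left(-9,5 \right)} 96 C{\left(-7,h \right)} = 5 \cdot 96 \cdot 17 = 480 \cdot 17 = 8160$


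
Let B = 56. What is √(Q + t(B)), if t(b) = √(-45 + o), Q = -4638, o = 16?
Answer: √(-4638 + I*√29) ≈ 0.0395 + 68.103*I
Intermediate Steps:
t(b) = I*√29 (t(b) = √(-45 + 16) = √(-29) = I*√29)
√(Q + t(B)) = √(-4638 + I*√29)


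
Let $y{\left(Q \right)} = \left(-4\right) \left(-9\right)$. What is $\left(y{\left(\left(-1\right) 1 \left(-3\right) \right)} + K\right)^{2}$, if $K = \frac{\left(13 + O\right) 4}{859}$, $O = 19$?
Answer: $\frac{964226704}{737881} \approx 1306.8$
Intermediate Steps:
$y{\left(Q \right)} = 36$
$K = \frac{128}{859}$ ($K = \frac{\left(13 + 19\right) 4}{859} = 32 \cdot 4 \cdot \frac{1}{859} = 128 \cdot \frac{1}{859} = \frac{128}{859} \approx 0.14901$)
$\left(y{\left(\left(-1\right) 1 \left(-3\right) \right)} + K\right)^{2} = \left(36 + \frac{128}{859}\right)^{2} = \left(\frac{31052}{859}\right)^{2} = \frac{964226704}{737881}$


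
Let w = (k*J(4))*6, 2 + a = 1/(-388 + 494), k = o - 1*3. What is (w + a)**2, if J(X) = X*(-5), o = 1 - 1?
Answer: 1440126601/11236 ≈ 1.2817e+5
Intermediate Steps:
o = 0
J(X) = -5*X
k = -3 (k = 0 - 1*3 = 0 - 3 = -3)
a = -211/106 (a = -2 + 1/(-388 + 494) = -2 + 1/106 = -211/106 ≈ -1.9906)
w = 360 (w = -(-15)*4*6 = -3*(-20)*6 = 60*6 = 360)
(w + a)**2 = (360 - 211/106)**2 = (37949/106)**2 = 1440126601/11236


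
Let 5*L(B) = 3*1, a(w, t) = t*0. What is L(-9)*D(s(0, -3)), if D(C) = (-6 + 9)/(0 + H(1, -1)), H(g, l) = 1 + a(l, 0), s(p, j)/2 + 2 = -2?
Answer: 9/5 ≈ 1.8000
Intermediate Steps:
s(p, j) = -8 (s(p, j) = -4 + 2*(-2) = -4 - 4 = -8)
a(w, t) = 0
H(g, l) = 1 (H(g, l) = 1 + 0 = 1)
L(B) = 3/5 (L(B) = (3*1)/5 = (1/5)*3 = 3/5)
D(C) = 3 (D(C) = (-6 + 9)/(0 + 1) = 3/1 = 3*1 = 3)
L(-9)*D(s(0, -3)) = (3/5)*3 = 9/5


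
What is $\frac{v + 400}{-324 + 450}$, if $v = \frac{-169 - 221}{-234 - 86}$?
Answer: $\frac{12839}{4032} \approx 3.1843$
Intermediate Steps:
$v = \frac{39}{32}$ ($v = - \frac{390}{-320} = \left(-390\right) \left(- \frac{1}{320}\right) = \frac{39}{32} \approx 1.2188$)
$\frac{v + 400}{-324 + 450} = \frac{\frac{39}{32} + 400}{-324 + 450} = \frac{12839}{32 \cdot 126} = \frac{12839}{32} \cdot \frac{1}{126} = \frac{12839}{4032}$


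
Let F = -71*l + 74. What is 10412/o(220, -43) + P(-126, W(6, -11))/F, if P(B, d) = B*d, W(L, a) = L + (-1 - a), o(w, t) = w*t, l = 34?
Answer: -7351/30745 ≈ -0.23910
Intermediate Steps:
o(w, t) = t*w
W(L, a) = -1 + L - a
F = -2340 (F = -71*34 + 74 = -2414 + 74 = -2340)
10412/o(220, -43) + P(-126, W(6, -11))/F = 10412/((-43*220)) - 126*(-1 + 6 - 1*(-11))/(-2340) = 10412/(-9460) - 126*(-1 + 6 + 11)*(-1/2340) = 10412*(-1/9460) - 126*16*(-1/2340) = -2603/2365 - 2016*(-1/2340) = -2603/2365 + 56/65 = -7351/30745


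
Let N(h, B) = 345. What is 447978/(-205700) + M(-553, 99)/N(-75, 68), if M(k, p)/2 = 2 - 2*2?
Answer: -15537521/7096650 ≈ -2.1894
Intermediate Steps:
M(k, p) = -4 (M(k, p) = 2*(2 - 2*2) = 2*(2 - 4) = 2*(-2) = -4)
447978/(-205700) + M(-553, 99)/N(-75, 68) = 447978/(-205700) - 4/345 = 447978*(-1/205700) - 4*1/345 = -223989/102850 - 4/345 = -15537521/7096650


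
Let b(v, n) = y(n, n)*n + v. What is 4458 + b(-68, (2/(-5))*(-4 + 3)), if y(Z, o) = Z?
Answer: 109754/25 ≈ 4390.2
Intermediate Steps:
b(v, n) = v + n² (b(v, n) = n*n + v = n² + v = v + n²)
4458 + b(-68, (2/(-5))*(-4 + 3)) = 4458 + (-68 + ((2/(-5))*(-4 + 3))²) = 4458 + (-68 + ((2*(-⅕))*(-1))²) = 4458 + (-68 + (-⅖*(-1))²) = 4458 + (-68 + (⅖)²) = 4458 + (-68 + 4/25) = 4458 - 1696/25 = 109754/25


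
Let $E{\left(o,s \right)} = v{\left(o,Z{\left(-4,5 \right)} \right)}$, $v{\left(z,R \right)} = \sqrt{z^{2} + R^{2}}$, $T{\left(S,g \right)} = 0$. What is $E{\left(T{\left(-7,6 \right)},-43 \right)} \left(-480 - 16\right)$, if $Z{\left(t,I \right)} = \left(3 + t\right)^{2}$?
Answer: $-496$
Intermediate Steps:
$v{\left(z,R \right)} = \sqrt{R^{2} + z^{2}}$
$E{\left(o,s \right)} = \sqrt{1 + o^{2}}$ ($E{\left(o,s \right)} = \sqrt{\left(\left(3 - 4\right)^{2}\right)^{2} + o^{2}} = \sqrt{\left(\left(-1\right)^{2}\right)^{2} + o^{2}} = \sqrt{1^{2} + o^{2}} = \sqrt{1 + o^{2}}$)
$E{\left(T{\left(-7,6 \right)},-43 \right)} \left(-480 - 16\right) = \sqrt{1 + 0^{2}} \left(-480 - 16\right) = \sqrt{1 + 0} \left(-496\right) = \sqrt{1} \left(-496\right) = 1 \left(-496\right) = -496$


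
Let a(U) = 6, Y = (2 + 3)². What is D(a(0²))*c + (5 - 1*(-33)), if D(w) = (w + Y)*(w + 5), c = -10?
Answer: -3372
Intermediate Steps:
Y = 25 (Y = 5² = 25)
D(w) = (5 + w)*(25 + w) (D(w) = (w + 25)*(w + 5) = (25 + w)*(5 + w) = (5 + w)*(25 + w))
D(a(0²))*c + (5 - 1*(-33)) = (125 + 6² + 30*6)*(-10) + (5 - 1*(-33)) = (125 + 36 + 180)*(-10) + (5 + 33) = 341*(-10) + 38 = -3410 + 38 = -3372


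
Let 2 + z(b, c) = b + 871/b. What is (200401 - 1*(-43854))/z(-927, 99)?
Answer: -226424385/862054 ≈ -262.66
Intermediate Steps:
z(b, c) = -2 + b + 871/b (z(b, c) = -2 + (b + 871/b) = -2 + b + 871/b)
(200401 - 1*(-43854))/z(-927, 99) = (200401 - 1*(-43854))/(-2 - 927 + 871/(-927)) = (200401 + 43854)/(-2 - 927 + 871*(-1/927)) = 244255/(-2 - 927 - 871/927) = 244255/(-862054/927) = 244255*(-927/862054) = -226424385/862054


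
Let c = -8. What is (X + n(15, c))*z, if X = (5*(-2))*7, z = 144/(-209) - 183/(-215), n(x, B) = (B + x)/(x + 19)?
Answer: -17292051/1527790 ≈ -11.318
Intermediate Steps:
n(x, B) = (B + x)/(19 + x)
z = 7287/44935 (z = 144*(-1/209) - 183*(-1/215) = -144/209 + 183/215 = 7287/44935 ≈ 0.16217)
X = -70 (X = -10*7 = -70)
(X + n(15, c))*z = (-70 + (-8 + 15)/(19 + 15))*(7287/44935) = (-70 + 7/34)*(7287/44935) = -2373/34*7287/44935 = -17292051/1527790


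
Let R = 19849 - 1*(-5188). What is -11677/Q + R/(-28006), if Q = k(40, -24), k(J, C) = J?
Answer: -164013771/560120 ≈ -292.82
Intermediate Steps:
R = 25037 (R = 19849 + 5188 = 25037)
Q = 40
-11677/Q + R/(-28006) = -11677/40 + 25037/(-28006) = -11677*1/40 + 25037*(-1/28006) = -11677/40 - 25037/28006 = -164013771/560120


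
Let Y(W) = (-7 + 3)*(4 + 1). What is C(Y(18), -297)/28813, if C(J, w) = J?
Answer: -20/28813 ≈ -0.00069413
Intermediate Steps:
Y(W) = -20 (Y(W) = -4*5 = -20)
C(Y(18), -297)/28813 = -20/28813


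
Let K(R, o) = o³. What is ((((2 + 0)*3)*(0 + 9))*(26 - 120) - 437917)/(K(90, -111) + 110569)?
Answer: 442993/1257062 ≈ 0.35240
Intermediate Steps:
((((2 + 0)*3)*(0 + 9))*(26 - 120) - 437917)/(K(90, -111) + 110569) = ((((2 + 0)*3)*(0 + 9))*(26 - 120) - 437917)/((-111)³ + 110569) = (((2*3)*9)*(-94) - 437917)/(-1367631 + 110569) = ((6*9)*(-94) - 437917)/(-1257062) = (54*(-94) - 437917)*(-1/1257062) = (-5076 - 437917)*(-1/1257062) = -442993*(-1/1257062) = 442993/1257062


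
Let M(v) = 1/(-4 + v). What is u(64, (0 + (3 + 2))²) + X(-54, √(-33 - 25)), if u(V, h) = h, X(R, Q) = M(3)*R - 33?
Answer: 46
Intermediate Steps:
X(R, Q) = -33 - R (X(R, Q) = R/(-4 + 3) - 33 = R/(-1) - 33 = -R - 33 = -33 - R)
u(64, (0 + (3 + 2))²) + X(-54, √(-33 - 25)) = (0 + (3 + 2))² + (-33 - 1*(-54)) = (0 + 5)² + (-33 + 54) = 5² + 21 = 25 + 21 = 46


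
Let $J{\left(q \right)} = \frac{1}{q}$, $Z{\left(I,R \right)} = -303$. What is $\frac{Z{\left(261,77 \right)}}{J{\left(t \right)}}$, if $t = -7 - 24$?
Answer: $9393$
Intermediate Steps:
$t = -31$ ($t = -7 - 24 = -31$)
$\frac{Z{\left(261,77 \right)}}{J{\left(t \right)}} = - \frac{303}{\frac{1}{-31}} = - \frac{303}{- \frac{1}{31}} = \left(-303\right) \left(-31\right) = 9393$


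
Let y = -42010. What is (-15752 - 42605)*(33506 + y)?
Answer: 496267928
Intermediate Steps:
(-15752 - 42605)*(33506 + y) = (-15752 - 42605)*(33506 - 42010) = -58357*(-8504) = 496267928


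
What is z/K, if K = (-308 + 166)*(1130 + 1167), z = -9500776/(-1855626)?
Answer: -2375194/151314238731 ≈ -1.5697e-5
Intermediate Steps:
z = 4750388/927813 (z = -9500776*(-1/1855626) = 4750388/927813 ≈ 5.1200)
K = -326174 (K = -142*2297 = -326174)
z/K = (4750388/927813)/(-326174) = (4750388/927813)*(-1/326174) = -2375194/151314238731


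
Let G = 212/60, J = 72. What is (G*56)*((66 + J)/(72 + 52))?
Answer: 34132/155 ≈ 220.21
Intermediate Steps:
G = 53/15 (G = 212*(1/60) = 53/15 ≈ 3.5333)
(G*56)*((66 + J)/(72 + 52)) = ((53/15)*56)*((66 + 72)/(72 + 52)) = 2968*(138/124)/15 = 2968*(138*(1/124))/15 = (2968/15)*(69/62) = 34132/155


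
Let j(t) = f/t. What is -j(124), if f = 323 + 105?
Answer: -107/31 ≈ -3.4516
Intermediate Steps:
f = 428
j(t) = 428/t
-j(124) = -428/124 = -1*107/31 = -107/31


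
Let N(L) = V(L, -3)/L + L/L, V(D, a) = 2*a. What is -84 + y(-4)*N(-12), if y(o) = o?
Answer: -90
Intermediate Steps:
N(L) = 1 - 6/L (N(L) = (2*(-3))/L + L/L = -6/L + 1 = 1 - 6/L)
-84 + y(-4)*N(-12) = -84 - 4*(-6 - 12)/(-12) = -84 - (-1)*(-18)/3 = -84 - 4*3/2 = -84 - 6 = -90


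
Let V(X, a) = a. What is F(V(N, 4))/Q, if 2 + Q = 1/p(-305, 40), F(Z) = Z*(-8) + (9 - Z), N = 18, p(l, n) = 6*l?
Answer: 49410/3661 ≈ 13.496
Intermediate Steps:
F(Z) = 9 - 9*Z (F(Z) = -8*Z + (9 - Z) = 9 - 9*Z)
Q = -3661/1830 (Q = -2 + 1/(6*(-305)) = -2 + 1/(-1830) = -2 - 1/1830 = -3661/1830 ≈ -2.0005)
F(V(N, 4))/Q = (9 - 9*4)/(-3661/1830) = (9 - 36)*(-1830/3661) = -27*(-1830/3661) = 49410/3661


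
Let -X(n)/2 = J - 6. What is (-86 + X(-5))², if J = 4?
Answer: 6724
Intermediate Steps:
X(n) = 4 (X(n) = -2*(4 - 6) = -2*(-2) = 4)
(-86 + X(-5))² = (-86 + 4)² = (-82)² = 6724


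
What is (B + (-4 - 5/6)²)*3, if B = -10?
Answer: 481/12 ≈ 40.083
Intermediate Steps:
(B + (-4 - 5/6)²)*3 = (-10 + (-4 - 5/6)²)*3 = (-10 + (-4 - 5*⅙)²)*3 = (-10 + (-4 - ⅚)²)*3 = (-10 + (-29/6)²)*3 = (-10 + 841/36)*3 = (481/36)*3 = 481/12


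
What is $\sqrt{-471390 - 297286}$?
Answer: $2 i \sqrt{192169} \approx 876.74 i$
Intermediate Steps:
$\sqrt{-471390 - 297286} = \sqrt{-768676} = 2 i \sqrt{192169}$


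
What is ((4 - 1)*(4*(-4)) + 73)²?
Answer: 625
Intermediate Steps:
((4 - 1)*(4*(-4)) + 73)² = (3*(-16) + 73)² = (-48 + 73)² = 25² = 625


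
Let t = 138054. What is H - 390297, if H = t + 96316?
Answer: -155927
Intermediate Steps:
H = 234370 (H = 138054 + 96316 = 234370)
H - 390297 = 234370 - 390297 = -155927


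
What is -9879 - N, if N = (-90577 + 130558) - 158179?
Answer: 108319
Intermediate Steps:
N = -118198 (N = 39981 - 158179 = -118198)
-9879 - N = -9879 - 1*(-118198) = -9879 + 118198 = 108319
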